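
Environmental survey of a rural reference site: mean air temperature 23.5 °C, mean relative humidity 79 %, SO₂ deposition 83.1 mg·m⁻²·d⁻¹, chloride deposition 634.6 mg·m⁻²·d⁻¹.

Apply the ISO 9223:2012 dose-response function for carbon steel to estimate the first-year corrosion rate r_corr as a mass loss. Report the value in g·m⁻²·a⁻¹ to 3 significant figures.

r_corr = 1.84e+03 g·m⁻²·a⁻¹

carbon steel: temperature factor f = -0.054·(13.5) = -0.7290
  sulphur-dioxide contribution → 41.28 μm/a
  chloride contribution → 193.5 μm/a
  total first-year rate 234.7 μm/a
Convert to mass loss: 234.7 μm/a × 7.85 g/cm³ = 1843 g·m⁻²·a⁻¹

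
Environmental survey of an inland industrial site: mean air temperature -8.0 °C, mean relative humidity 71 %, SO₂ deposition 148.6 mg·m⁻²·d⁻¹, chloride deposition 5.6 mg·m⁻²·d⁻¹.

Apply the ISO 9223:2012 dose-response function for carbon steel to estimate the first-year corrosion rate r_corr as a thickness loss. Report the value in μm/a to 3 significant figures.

r_corr = 8.87 μm/a

carbon steel: temperature factor f = +0.150·(-18.0) = -2.7000
  Pd branch = 1.77·Pd^0.52·e^(0.02·RH+f) = 6.63 μm/a
  Cl⁻ term: 0.102·5.6^0.62·exp(0.033·71+0.04·-8.0) = 2.244
  r_corr = 6.63 + 2.244 = 8.874 μm/a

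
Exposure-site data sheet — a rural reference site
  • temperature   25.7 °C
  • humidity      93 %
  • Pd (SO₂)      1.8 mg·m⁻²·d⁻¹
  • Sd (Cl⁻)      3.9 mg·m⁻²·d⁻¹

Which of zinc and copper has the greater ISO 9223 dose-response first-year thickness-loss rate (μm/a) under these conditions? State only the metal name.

copper

zinc: f(T) = -0.071·(T−10) [T>10 °C] = -1.1147
  sulphur-dioxide contribution → 0.3951 μm/a
  chloride contribution → 0.7108 μm/a
  ⇒ r_corr(zinc) = 1.106 μm/a
copper: T>10 °C ⇒ hinge -0.080·(25.7−10) = -1.2560
  sulphur-dioxide contribution → 0.4248 μm/a
  chloride contribution → 1.483 μm/a
  total first-year rate 1.908 μm/a
Ordering by μm/a: copper (1.91) > zinc (1.11)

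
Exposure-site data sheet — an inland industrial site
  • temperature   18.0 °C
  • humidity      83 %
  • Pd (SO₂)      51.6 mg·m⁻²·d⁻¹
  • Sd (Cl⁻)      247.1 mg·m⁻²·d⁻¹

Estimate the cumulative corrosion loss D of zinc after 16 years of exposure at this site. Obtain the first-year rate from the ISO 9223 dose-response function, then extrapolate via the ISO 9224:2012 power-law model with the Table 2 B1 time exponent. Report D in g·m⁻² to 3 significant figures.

zinc: T>10 °C ⇒ hinge -0.071·(18.0−10) = -0.5680
  Pd branch = 0.0129·Pd^0.44·e^(0.046·RH+f) = 1.886 μm/a
  Cl⁻ term: 0.0175·247.1^0.57·exp(0.008·83+0.085·18.0) = 3.629
  sum: 1.886 + 3.629 → r_corr = 5.516 μm/a
Power-law: D(16) = r_corr · 16^0.813
  D(16) = 5.516 × 16^0.813 = 5.516 × 9.527 = 52.55 μm
  Mass loss = 52.55 μm × 7.14 g/cm³ = 375.2 g·m⁻²

D(16) = 375 g·m⁻²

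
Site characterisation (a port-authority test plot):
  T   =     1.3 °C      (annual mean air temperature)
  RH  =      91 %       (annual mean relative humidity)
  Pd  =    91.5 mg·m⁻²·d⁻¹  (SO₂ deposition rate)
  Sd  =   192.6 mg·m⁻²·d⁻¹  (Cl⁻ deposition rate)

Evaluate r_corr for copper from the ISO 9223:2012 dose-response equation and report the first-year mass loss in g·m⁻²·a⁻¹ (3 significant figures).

copper: T≤10 °C ⇒ hinge +0.126·(1.3−10) = -1.0962
  SO₂ term: 0.0053·91.5^0.26·exp(0.059·91-1.0962) = 1.23
  Cl⁻ term: 0.01025·192.6^0.27·exp(0.036·91+0.049·1.3) = 1.197
  r_corr = 1.23 + 1.197 = 2.427 μm/a
Convert to mass loss: 2.427 μm/a × 8.96 g/cm³ = 21.74 g·m⁻²·a⁻¹

r_corr = 21.7 g·m⁻²·a⁻¹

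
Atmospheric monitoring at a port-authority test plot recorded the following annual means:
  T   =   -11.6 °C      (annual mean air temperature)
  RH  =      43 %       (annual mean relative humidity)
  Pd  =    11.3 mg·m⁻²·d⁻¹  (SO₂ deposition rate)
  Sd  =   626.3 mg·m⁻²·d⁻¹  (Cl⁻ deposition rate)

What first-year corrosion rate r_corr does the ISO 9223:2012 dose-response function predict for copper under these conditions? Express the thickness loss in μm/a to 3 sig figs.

copper: f(T) = +0.126·(T−10) [T≤10 °C] = -2.7216
  SO₂ term: 0.0053·11.3^0.26·exp(0.059·43-2.7216) = 0.008278
  Sd branch = 0.01025·Sd^0.27·e^(0.036·RH+0.049·T) = 0.1553 μm/a
  r_corr = 0.008278 + 0.1553 = 0.1636 μm/a

r_corr = 0.164 μm/a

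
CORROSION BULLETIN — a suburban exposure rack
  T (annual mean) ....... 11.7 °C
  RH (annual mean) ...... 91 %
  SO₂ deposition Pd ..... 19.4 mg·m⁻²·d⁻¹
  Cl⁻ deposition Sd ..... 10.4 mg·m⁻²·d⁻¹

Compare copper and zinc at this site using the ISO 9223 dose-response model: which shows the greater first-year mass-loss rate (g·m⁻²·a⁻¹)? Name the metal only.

copper

copper: temperature factor f = -0.080·(1.7) = -0.1360
  SO₂ term: 0.0053·19.4^0.26·exp(0.059·91-0.1360) = 2.147
  Cl⁻ term: 0.01025·10.4^0.27·exp(0.036·91+0.049·11.7) = 0.9058
  sum: 2.147 + 0.9058 → r_corr = 3.053 μm/a
  mass loss = 3.053 μm/a × 8.96 g/cm³ = 27.35 g·m⁻²·a⁻¹
zinc: f(T) = -0.071·(T−10) [T>10 °C] = -0.1207
  Pd branch = 0.0129·Pd^0.44·e^(0.046·RH+f) = 2.772 μm/a
  Cl⁻ term: 0.0175·10.4^0.57·exp(0.008·91+0.085·11.7) = 0.3722
  r_corr = 2.772 + 0.3722 = 3.144 μm/a
  mass loss = 3.144 μm/a × 7.14 g/cm³ = 22.45 g·m⁻²·a⁻¹
Ordering by g·m⁻²·a⁻¹: copper (27.4) > zinc (22.4)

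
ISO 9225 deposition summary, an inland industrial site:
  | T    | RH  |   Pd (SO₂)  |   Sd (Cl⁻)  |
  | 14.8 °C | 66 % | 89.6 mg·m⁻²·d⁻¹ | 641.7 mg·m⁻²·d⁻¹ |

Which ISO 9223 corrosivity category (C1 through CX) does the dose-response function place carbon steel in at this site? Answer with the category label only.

C5

carbon steel: T>10 °C ⇒ hinge -0.054·(14.8−10) = -0.2592
  SO₂ term: 1.77·89.6^0.52·exp(0.02·66-0.2592) = 52.95
  Sd branch = 0.102·Sd^0.62·e^(0.033·RH+0.04·T) = 89.57 μm/a
  r_corr = 52.95 + 89.57 = 142.5 μm/a
143 μm/a falls in (80, 200] for carbon steel → category C5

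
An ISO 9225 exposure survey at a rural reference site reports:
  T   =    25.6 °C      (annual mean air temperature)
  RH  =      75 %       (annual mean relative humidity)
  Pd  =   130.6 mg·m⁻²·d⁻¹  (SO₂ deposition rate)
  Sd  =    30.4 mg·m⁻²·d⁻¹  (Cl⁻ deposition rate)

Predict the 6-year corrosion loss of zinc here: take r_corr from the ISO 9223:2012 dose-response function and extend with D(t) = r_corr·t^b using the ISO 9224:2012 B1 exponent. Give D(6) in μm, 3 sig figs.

D(6) = 13.4 μm

zinc: f(T) = -0.071·(T−10) [T>10 °C] = -1.1076
  Pd branch = 0.0129·Pd^0.44·e^(0.046·RH+f) = 1.145 μm/a
  Sd branch = 0.0175·Sd^0.57·e^(0.008·RH+0.085·T) = 1.967 μm/a
  sum: 1.145 + 1.967 → r_corr = 3.113 μm/a
Power-law: D(6) = r_corr · 6^0.813
  D(6) = 3.113 × 6^0.813 = 3.113 × 4.292 = 13.36 μm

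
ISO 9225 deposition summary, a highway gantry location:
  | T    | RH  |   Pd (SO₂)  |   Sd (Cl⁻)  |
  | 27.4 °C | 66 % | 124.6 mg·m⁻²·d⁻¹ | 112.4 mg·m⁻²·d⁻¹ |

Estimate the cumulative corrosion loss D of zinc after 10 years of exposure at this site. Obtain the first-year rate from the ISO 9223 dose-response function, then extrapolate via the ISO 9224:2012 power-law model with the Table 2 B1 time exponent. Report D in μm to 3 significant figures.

zinc: T>10 °C ⇒ hinge -0.071·(27.4−10) = -1.2354
  SO₂ term: 0.0129·124.6^0.44·exp(0.046·66-1.2354) = 0.6525
  Sd branch = 0.0175·Sd^0.57·e^(0.008·RH+0.085·T) = 4.495 μm/a
  sum: 0.6525 + 4.495 → r_corr = 5.148 μm/a
Power-law: D(10) = r_corr · 10^0.813
  D(10) = 5.148 × 10^0.813 = 5.148 × 6.501 = 33.47 μm

D(10) = 33.5 μm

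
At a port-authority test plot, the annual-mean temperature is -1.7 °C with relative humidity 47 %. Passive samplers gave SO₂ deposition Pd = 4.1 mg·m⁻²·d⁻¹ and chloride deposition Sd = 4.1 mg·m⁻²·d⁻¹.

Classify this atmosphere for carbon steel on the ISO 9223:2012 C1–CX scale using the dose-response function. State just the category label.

C2

carbon steel: f(T) = +0.150·(T−10) [T≤10 °C] = -1.7550
  sulphur-dioxide contribution → 1.632 μm/a
  chloride contribution → 1.078 μm/a
  ⇒ r_corr(carbon steel) = 2.71 μm/a
2.71 μm/a falls in (1.3, 25] for carbon steel → category C2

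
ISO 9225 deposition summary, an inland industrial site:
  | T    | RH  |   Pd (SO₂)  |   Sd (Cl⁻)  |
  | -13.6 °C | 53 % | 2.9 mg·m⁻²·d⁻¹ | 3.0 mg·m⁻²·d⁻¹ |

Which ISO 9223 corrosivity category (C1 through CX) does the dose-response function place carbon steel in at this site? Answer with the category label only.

C1

carbon steel: temperature factor f = +0.150·(-23.6) = -3.5400
  sulphur-dioxide contribution → 0.2579 μm/a
  chloride contribution → 0.6726 μm/a
  total first-year rate 0.9304 μm/a
0.93 μm/a falls in (0, 1.3] for carbon steel → category C1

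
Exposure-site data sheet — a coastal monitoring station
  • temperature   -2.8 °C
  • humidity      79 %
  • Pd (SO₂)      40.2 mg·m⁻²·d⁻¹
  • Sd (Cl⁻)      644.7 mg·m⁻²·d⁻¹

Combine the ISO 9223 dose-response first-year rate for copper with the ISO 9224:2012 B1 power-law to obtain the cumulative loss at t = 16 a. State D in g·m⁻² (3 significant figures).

D(16) = 66.8 g·m⁻²

copper: f(T) = +0.126·(T−10) [T≤10 °C] = -1.6128
  Pd branch = 0.0053·Pd^0.26·e^(0.059·RH+f) = 0.2919 μm/a
  Sd branch = 0.01025·Sd^0.27·e^(0.036·RH+0.049·T) = 0.8806 μm/a
  r_corr = 0.2919 + 0.8806 = 1.173 μm/a
ISO 9224: D(t) = r_corr · t^b with b = 0.667 (copper, B1)
  D(16) = 1.173 × 16^0.667 = 1.173 × 6.355 = 7.452 μm
  Mass loss = 7.452 μm × 8.96 g/cm³ = 66.77 g·m⁻²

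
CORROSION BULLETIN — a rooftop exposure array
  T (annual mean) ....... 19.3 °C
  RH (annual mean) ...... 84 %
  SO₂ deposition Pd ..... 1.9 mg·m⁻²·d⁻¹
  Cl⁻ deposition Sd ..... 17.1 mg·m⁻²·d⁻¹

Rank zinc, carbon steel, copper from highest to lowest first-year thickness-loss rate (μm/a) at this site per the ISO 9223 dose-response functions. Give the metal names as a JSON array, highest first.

zinc: temperature factor f = -0.071·(9.3) = -0.6603
  SO₂ term: 0.0129·1.9^0.44·exp(0.046·84-0.6603) = 0.4213
  Sd branch = 0.0175·Sd^0.57·e^(0.008·RH+0.085·T) = 0.8916 μm/a
  r_corr = 0.4213 + 0.8916 = 1.313 μm/a
carbon steel: T>10 °C ⇒ hinge -0.054·(19.3−10) = -0.5022
  Pd branch = 1.77·Pd^0.52·e^(0.02·RH+f) = 8.025 μm/a
  Cl⁻ term: 0.102·17.1^0.62·exp(0.033·84+0.04·19.3) = 20.52
  sum: 8.025 + 20.52 → r_corr = 28.55 μm/a
copper: temperature factor f = -0.080·(9.3) = -0.7440
  Pd branch = 0.0053·Pd^0.26·e^(0.059·RH+f) = 0.4227 μm/a
  Cl⁻ term: 0.01025·17.1^0.27·exp(0.036·84+0.049·19.3) = 1.169
  r_corr = 0.4227 + 1.169 = 1.591 μm/a
Ordering by μm/a: carbon steel (28.5) > copper (1.59) > zinc (1.31)

["carbon steel", "copper", "zinc"]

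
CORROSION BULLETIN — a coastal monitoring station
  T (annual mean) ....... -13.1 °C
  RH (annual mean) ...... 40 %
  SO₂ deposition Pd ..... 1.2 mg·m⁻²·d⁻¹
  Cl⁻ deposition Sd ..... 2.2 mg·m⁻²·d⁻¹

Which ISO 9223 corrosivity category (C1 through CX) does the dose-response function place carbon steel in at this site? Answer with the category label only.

carbon steel: temperature factor f = +0.150·(-23.1) = -3.4650
  SO₂ term: 1.77·1.2^0.52·exp(0.02·40-3.4650) = 0.1354
  Cl⁻ term: 0.102·2.2^0.62·exp(0.033·40+0.04·-13.1) = 0.3686
  sum: 0.1354 + 0.3686 → r_corr = 0.5041 μm/a
Category bounds: 0…1.3 μm/a bracket r_corr ⇒ C1

C1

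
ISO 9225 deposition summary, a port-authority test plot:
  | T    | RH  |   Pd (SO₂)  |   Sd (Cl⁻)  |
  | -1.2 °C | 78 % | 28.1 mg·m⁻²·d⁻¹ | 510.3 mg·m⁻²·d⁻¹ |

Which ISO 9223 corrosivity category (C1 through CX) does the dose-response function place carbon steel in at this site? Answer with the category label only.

carbon steel: temperature factor f = +0.150·(-11.2) = -1.6800
  sulphur-dioxide contribution → 8.896 μm/a
  chloride contribution → 60.88 μm/a
  total first-year rate 69.78 μm/a
ISO 9223 Table 2 (carbon steel): 50 < 69.8 ≤ 80 μm/a ⇒ C4

C4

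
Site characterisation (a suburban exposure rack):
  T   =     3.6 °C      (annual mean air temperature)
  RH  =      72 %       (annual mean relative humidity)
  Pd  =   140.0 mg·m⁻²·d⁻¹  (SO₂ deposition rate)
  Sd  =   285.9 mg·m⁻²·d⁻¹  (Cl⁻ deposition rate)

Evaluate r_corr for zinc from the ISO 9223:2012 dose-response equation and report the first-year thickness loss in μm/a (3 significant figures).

zinc: T≤10 °C ⇒ hinge +0.038·(3.6−10) = -0.2432
  SO₂ term: 0.0129·140.0^0.44·exp(0.046·72-0.2432) = 2.441
  Cl⁻ term: 0.0175·285.9^0.57·exp(0.008·72+0.085·3.6) = 1.062
  r_corr = 2.441 + 1.062 = 3.503 μm/a

r_corr = 3.50 μm/a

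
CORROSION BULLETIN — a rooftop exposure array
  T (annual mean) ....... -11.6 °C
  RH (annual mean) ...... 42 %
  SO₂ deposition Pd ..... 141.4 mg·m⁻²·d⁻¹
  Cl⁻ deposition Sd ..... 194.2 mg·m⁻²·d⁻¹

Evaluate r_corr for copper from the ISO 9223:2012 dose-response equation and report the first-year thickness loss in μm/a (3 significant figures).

copper: temperature factor f = +0.126·(-21.6) = -2.7216
  SO₂ term: 0.0053·141.4^0.26·exp(0.059·42-2.7216) = 0.01505
  Cl⁻ term: 0.01025·194.2^0.27·exp(0.036·42+0.049·-11.6) = 0.1092
  r_corr = 0.01505 + 0.1092 = 0.1243 μm/a

r_corr = 0.124 μm/a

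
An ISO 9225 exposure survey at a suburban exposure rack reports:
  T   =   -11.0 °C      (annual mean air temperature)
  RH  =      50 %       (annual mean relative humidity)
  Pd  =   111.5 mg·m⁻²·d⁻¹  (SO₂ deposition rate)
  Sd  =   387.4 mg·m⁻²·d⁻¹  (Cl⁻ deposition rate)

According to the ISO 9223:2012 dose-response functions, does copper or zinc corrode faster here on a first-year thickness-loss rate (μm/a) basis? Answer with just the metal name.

copper: temperature factor f = +0.126·(-21.0) = -2.6460
  SO₂ term: 0.0053·111.5^0.26·exp(0.059·50-2.6460) = 0.02447
  Sd branch = 0.01025·Sd^0.27·e^(0.036·RH+0.049·T) = 0.1808 μm/a
  sum: 0.02447 + 0.1808 → r_corr = 0.2053 μm/a
zinc: temperature factor f = +0.038·(-21.0) = -0.7980
  SO₂ term: 0.0129·111.5^0.44·exp(0.046·50-0.7980) = 0.461
  Cl⁻ term: 0.0175·387.4^0.57·exp(0.008·50+0.085·-11.0) = 0.3062
  sum: 0.461 + 0.3062 → r_corr = 0.7672 μm/a
Ordering by μm/a: zinc (0.767) > copper (0.205)

zinc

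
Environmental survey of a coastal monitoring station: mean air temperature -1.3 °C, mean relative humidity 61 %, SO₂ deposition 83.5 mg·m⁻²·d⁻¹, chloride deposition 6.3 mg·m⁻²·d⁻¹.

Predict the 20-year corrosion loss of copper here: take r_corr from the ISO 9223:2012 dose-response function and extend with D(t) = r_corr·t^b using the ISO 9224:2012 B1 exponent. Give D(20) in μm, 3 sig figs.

D(20) = 2.14 μm

copper: f(T) = +0.126·(T−10) [T≤10 °C] = -1.4238
  SO₂ term: 0.0053·83.5^0.26·exp(0.059·61-1.4238) = 0.1474
  Cl⁻ term: 0.01025·6.3^0.27·exp(0.036·61+0.049·-1.3) = 0.1421
  r_corr = 0.1474 + 0.1421 = 0.2895 μm/a
Power-law: D(20) = r_corr · 20^0.667
  D(20) = 0.2895 × 20^0.667 = 0.2895 × 7.375 = 2.135 μm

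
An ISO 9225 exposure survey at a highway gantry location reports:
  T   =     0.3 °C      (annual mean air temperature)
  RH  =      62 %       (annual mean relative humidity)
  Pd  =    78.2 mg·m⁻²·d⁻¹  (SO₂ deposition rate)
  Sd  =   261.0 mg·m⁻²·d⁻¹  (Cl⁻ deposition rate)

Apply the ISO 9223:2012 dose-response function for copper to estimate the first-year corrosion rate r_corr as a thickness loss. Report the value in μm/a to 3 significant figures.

r_corr = 0.624 μm/a

copper: temperature factor f = +0.126·(-9.7) = -1.2222
  sulphur-dioxide contribution → 0.1881 μm/a
  chloride contribution → 0.4355 μm/a
  ⇒ r_corr(copper) = 0.6235 μm/a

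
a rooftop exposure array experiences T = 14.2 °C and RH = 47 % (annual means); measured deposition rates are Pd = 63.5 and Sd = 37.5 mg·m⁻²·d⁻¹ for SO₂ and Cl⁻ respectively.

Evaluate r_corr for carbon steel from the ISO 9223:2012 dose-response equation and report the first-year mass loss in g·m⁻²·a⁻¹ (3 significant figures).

carbon steel: temperature factor f = -0.054·(4.2) = -0.2268
  sulphur-dioxide contribution → 31.27 μm/a
  chloride contribution → 8.031 μm/a
  total first-year rate 39.3 μm/a
Convert to mass loss: 39.3 μm/a × 7.85 g/cm³ = 308.5 g·m⁻²·a⁻¹

r_corr = 309 g·m⁻²·a⁻¹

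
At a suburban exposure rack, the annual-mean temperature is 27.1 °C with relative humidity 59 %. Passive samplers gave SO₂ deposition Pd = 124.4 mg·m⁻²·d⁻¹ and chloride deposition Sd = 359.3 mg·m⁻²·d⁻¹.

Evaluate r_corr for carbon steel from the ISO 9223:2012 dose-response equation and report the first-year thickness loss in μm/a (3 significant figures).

r_corr = 109 μm/a

carbon steel: f(T) = -0.054·(T−10) [T>10 °C] = -0.9234
  Pd branch = 1.77·Pd^0.52·e^(0.02·RH+f) = 28.1 μm/a
  Cl⁻ term: 0.102·359.3^0.62·exp(0.033·59+0.04·27.1) = 81.16
  r_corr = 28.1 + 81.16 = 109.3 μm/a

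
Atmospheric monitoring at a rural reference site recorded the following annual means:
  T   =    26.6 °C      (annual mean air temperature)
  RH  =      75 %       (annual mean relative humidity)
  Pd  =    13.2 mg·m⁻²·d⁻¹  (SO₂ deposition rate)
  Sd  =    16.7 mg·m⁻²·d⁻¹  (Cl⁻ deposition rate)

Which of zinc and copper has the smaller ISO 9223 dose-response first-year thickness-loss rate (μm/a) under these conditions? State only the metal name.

zinc: T>10 °C ⇒ hinge -0.071·(26.6−10) = -1.1786
  SO₂ term: 0.0129·13.2^0.44·exp(0.046·75-1.1786) = 0.3891
  Cl⁻ term: 0.0175·16.7^0.57·exp(0.008·75+0.085·26.6) = 1.522
  r_corr = 0.3891 + 1.522 = 1.911 μm/a
copper: temperature factor f = -0.080·(16.6) = -1.3280
  Pd branch = 0.0053·Pd^0.26·e^(0.059·RH+f) = 0.2294 μm/a
  Sd branch = 0.01025·Sd^0.27·e^(0.036·RH+0.049·T) = 1.201 μm/a
  r_corr = 0.2294 + 1.201 = 1.43 μm/a
Ordering by μm/a: zinc (1.91) > copper (1.43)

copper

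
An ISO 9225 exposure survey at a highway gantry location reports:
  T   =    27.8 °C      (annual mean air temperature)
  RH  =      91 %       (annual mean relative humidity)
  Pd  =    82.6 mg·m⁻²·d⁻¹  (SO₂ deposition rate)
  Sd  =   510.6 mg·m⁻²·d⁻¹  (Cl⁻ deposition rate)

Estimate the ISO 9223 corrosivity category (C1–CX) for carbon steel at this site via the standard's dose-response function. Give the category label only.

CX

carbon steel: temperature factor f = -0.054·(17.8) = -0.9612
  sulphur-dioxide contribution → 41.47 μm/a
  chloride contribution → 298.4 μm/a
  ⇒ r_corr(carbon steel) = 339.8 μm/a
ISO 9223 Table 2 (carbon steel): 200 < 340 ≤ 700 μm/a ⇒ CX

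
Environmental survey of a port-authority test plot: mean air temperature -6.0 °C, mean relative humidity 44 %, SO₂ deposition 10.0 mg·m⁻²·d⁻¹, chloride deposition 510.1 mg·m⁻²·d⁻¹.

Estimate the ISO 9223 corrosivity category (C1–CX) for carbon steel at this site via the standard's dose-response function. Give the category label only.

C2

carbon steel: f(T) = +0.150·(T−10) [T≤10 °C] = -2.4000
  SO₂ term: 1.77·10.0^0.52·exp(0.02·44-2.4000) = 1.282
  Cl⁻ term: 0.102·510.1^0.62·exp(0.033·44+0.04·-6.0) = 16.36
  sum: 1.282 + 16.36 → r_corr = 17.64 μm/a
17.6 μm/a falls in (1.3, 25] for carbon steel → category C2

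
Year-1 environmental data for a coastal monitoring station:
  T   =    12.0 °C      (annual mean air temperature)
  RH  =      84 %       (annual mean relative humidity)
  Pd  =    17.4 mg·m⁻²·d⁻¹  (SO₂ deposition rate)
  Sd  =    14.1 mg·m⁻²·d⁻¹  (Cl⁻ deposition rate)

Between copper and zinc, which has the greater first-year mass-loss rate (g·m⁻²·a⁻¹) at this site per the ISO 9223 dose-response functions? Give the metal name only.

copper

copper: T>10 °C ⇒ hinge -0.080·(12.0−10) = -0.1600
  Pd branch = 0.0053·Pd^0.26·e^(0.059·RH+f) = 1.348 μm/a
  Cl⁻ term: 0.01025·14.1^0.27·exp(0.036·84+0.049·12.0) = 0.7757
  sum: 1.348 + 0.7757 → r_corr = 2.124 μm/a
  mass loss = 2.124 μm/a × 8.96 g/cm³ = 19.03 g·m⁻²·a⁻¹
zinc: temperature factor f = -0.071·(2.0) = -0.1420
  SO₂ term: 0.0129·17.4^0.44·exp(0.046·84-0.1420) = 1.874
  Sd branch = 0.0175·Sd^0.57·e^(0.008·RH+0.085·T) = 0.4295 μm/a
  r_corr = 1.874 + 0.4295 = 2.304 μm/a
  mass loss = 2.304 μm/a × 7.14 g/cm³ = 16.45 g·m⁻²·a⁻¹
Ordering by g·m⁻²·a⁻¹: copper (19) > zinc (16.4)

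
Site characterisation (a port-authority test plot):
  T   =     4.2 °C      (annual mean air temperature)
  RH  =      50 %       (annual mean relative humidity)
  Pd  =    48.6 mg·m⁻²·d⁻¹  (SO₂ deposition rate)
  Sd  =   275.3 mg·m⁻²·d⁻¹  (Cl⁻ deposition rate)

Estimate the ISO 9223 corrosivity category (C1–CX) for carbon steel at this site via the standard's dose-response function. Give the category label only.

carbon steel: T≤10 °C ⇒ hinge +0.150·(4.2−10) = -0.8700
  sulphur-dioxide contribution → 15.19 μm/a
  chloride contribution → 20.46 μm/a
  ⇒ r_corr(carbon steel) = 35.64 μm/a
ISO 9223 Table 2 (carbon steel): 25 < 35.6 ≤ 50 μm/a ⇒ C3

C3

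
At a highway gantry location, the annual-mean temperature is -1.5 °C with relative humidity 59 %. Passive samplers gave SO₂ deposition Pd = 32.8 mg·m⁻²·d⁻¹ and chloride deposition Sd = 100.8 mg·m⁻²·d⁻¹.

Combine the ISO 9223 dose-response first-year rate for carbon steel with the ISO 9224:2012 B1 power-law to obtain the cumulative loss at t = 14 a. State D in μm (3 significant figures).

D(14) = 71.8 μm

carbon steel: f(T) = +0.150·(T−10) [T≤10 °C] = -1.7250
  SO₂ term: 1.77·32.8^0.52·exp(0.02·59-1.7250) = 6.303
  Cl⁻ term: 0.102·100.8^0.62·exp(0.033·59+0.04·-1.5) = 11.76
  r_corr = 6.303 + 11.76 = 18.06 μm/a
Long-term exponent b (ISO 9224 Table 2, B1) = 0.523
  D(14) = 18.06 × 14^0.523 = 18.06 × 3.976 = 71.8 μm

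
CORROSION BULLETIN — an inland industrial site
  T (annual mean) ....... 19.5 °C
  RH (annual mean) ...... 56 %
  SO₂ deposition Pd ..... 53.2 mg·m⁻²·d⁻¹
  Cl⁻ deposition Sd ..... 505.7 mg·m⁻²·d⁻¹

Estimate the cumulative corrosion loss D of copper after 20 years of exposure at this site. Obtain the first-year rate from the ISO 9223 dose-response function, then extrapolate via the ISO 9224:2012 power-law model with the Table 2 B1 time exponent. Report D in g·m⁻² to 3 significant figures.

D(20) = 83.5 g·m⁻²

copper: T>10 °C ⇒ hinge -0.080·(19.5−10) = -0.7600
  sulphur-dioxide contribution → 0.1896 μm/a
  chloride contribution → 1.075 μm/a
  ⇒ r_corr(copper) = 1.264 μm/a
Power-law: D(20) = r_corr · 20^0.667
  D(20) = 1.264 × 20^0.667 = 1.264 × 7.375 = 9.325 μm
  Mass loss = 9.325 μm × 8.96 g/cm³ = 83.55 g·m⁻²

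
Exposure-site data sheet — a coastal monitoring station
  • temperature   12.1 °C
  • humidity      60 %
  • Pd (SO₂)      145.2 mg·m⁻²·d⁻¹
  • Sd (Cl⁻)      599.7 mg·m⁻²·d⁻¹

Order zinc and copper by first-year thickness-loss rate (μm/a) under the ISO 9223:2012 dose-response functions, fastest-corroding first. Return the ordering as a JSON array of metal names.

["zinc", "copper"]

zinc: T>10 °C ⇒ hinge -0.071·(12.1−10) = -0.1491
  sulphur-dioxide contribution → 1.569 μm/a
  chloride contribution → 3.031 μm/a
  ⇒ r_corr(zinc) = 4.601 μm/a
copper: f(T) = -0.080·(T−10) [T>10 °C] = -0.1680
  sulphur-dioxide contribution → 0.5634 μm/a
  chloride contribution → 0.9043 μm/a
  ⇒ r_corr(copper) = 1.468 μm/a
Ordering by μm/a: zinc (4.6) > copper (1.47)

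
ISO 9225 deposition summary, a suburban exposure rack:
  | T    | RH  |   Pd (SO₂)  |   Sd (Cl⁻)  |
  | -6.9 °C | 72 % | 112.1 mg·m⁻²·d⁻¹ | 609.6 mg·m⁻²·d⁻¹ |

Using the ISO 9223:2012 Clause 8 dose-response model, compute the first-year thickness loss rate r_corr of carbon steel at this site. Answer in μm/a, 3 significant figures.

r_corr = 51.3 μm/a

carbon steel: T≤10 °C ⇒ hinge +0.150·(-6.9−10) = -2.5350
  sulphur-dioxide contribution → 6.89 μm/a
  chloride contribution → 44.4 μm/a
  total first-year rate 51.29 μm/a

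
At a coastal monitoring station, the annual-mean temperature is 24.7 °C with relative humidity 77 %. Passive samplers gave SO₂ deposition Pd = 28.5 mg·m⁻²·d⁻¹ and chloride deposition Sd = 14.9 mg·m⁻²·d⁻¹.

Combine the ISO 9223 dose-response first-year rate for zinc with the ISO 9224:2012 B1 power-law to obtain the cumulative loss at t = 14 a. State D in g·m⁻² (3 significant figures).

zinc: T>10 °C ⇒ hinge -0.071·(24.7−10) = -1.0437
  Pd branch = 0.0129·Pd^0.44·e^(0.046·RH+f) = 0.685 μm/a
  Sd branch = 0.0175·Sd^0.57·e^(0.008·RH+0.085·T) = 1.233 μm/a
  r_corr = 0.685 + 1.233 = 1.918 μm/a
ISO 9224: D(t) = r_corr · t^b with b = 0.813 (zinc, B1)
  D(14) = 1.918 × 14^0.813 = 1.918 × 8.547 = 16.4 μm
  Mass loss = 16.4 μm × 7.14 g/cm³ = 117.1 g·m⁻²

D(14) = 117 g·m⁻²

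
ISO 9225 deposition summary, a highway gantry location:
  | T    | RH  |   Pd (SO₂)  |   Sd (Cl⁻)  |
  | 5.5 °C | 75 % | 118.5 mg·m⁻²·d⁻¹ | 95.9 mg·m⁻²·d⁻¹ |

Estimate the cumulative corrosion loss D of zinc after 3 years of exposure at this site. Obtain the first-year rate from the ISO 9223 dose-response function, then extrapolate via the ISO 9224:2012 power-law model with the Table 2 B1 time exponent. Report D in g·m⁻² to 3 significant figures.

D(3) = 60.8 g·m⁻²

zinc: T≤10 °C ⇒ hinge +0.038·(5.5−10) = -0.1710
  SO₂ term: 0.0129·118.5^0.44·exp(0.046·75-0.1710) = 2.799
  Cl⁻ term: 0.0175·95.9^0.57·exp(0.008·75+0.085·5.5) = 0.6859
  sum: 2.799 + 0.6859 → r_corr = 3.485 μm/a
ISO 9224: D(t) = r_corr · t^b with b = 0.813 (zinc, B1)
  D(3) = 3.485 × 3^0.813 = 3.485 × 2.443 = 8.514 μm
  Mass loss = 8.514 μm × 7.14 g/cm³ = 60.79 g·m⁻²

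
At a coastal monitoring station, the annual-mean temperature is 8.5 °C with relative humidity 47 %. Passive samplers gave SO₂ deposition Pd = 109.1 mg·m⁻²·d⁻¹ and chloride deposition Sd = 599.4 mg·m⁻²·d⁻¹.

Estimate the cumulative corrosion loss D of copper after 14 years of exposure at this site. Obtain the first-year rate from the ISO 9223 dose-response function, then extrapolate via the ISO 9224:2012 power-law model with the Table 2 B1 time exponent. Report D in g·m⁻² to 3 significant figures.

copper: f(T) = +0.126·(T−10) [T≤10 °C] = -0.1890
  sulphur-dioxide contribution → 0.2379 μm/a
  chloride contribution → 0.4747 μm/a
  ⇒ r_corr(copper) = 0.7126 μm/a
Long-term exponent b (ISO 9224 Table 2, B1) = 0.667
  D(14) = 0.7126 × 14^0.667 = 0.7126 × 5.814 = 4.143 μm
  Mass loss = 4.143 μm × 8.96 g/cm³ = 37.12 g·m⁻²

D(14) = 37.1 g·m⁻²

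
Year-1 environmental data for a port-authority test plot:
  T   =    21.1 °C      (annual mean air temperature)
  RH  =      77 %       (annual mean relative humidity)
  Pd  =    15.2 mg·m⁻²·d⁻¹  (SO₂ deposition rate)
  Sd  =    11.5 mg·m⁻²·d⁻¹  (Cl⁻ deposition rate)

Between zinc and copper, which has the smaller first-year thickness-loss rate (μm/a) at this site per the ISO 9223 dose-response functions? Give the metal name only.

copper

zinc: temperature factor f = -0.071·(11.1) = -0.7881
  SO₂ term: 0.0129·15.2^0.44·exp(0.046·77-0.7881) = 0.6708
  Sd branch = 0.0175·Sd^0.57·e^(0.008·RH+0.085·T) = 0.7836 μm/a
  sum: 0.6708 + 0.7836 → r_corr = 1.454 μm/a
copper: temperature factor f = -0.080·(11.1) = -0.8880
  Pd branch = 0.0053·Pd^0.26·e^(0.059·RH+f) = 0.4158 μm/a
  Cl⁻ term: 0.01025·11.5^0.27·exp(0.036·77+0.049·21.1) = 0.8912
  sum: 0.4158 + 0.8912 → r_corr = 1.307 μm/a
Ordering by μm/a: zinc (1.45) > copper (1.31)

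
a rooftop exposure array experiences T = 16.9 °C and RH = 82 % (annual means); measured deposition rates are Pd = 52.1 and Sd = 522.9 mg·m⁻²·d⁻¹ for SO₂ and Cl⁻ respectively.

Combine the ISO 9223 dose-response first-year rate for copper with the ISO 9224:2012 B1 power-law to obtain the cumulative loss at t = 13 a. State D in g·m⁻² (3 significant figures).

D(13) = 174 g·m⁻²

copper: temperature factor f = -0.080·(6.9) = -0.5520
  SO₂ term: 0.0053·52.1^0.26·exp(0.059·82-0.5520) = 1.077
  Sd branch = 0.01025·Sd^0.27·e^(0.036·RH+0.049·T) = 2.434 μm/a
  r_corr = 1.077 + 2.434 = 3.511 μm/a
Power-law: D(13) = r_corr · 13^0.667
  D(13) = 3.511 × 13^0.667 = 3.511 × 5.534 = 19.43 μm
  Mass loss = 19.43 μm × 8.96 g/cm³ = 174.1 g·m⁻²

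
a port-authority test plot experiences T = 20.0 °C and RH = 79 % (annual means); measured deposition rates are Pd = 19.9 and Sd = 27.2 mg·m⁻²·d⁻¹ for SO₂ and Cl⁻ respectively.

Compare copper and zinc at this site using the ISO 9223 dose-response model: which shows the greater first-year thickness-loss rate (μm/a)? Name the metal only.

copper: T>10 °C ⇒ hinge -0.080·(20.0−10) = -0.8000
  SO₂ term: 0.0053·19.9^0.26·exp(0.059·79-0.8000) = 0.548
  Sd branch = 0.01025·Sd^0.27·e^(0.036·RH+0.049·T) = 1.145 μm/a
  r_corr = 0.548 + 1.145 = 1.693 μm/a
zinc: temperature factor f = -0.071·(10.0) = -0.7100
  Pd branch = 0.0129·Pd^0.44·e^(0.046·RH+f) = 0.8953 μm/a
  Cl⁻ term: 0.0175·27.2^0.57·exp(0.008·79+0.085·20.0) = 1.184
  sum: 0.8953 + 1.184 → r_corr = 2.08 μm/a
Ordering by μm/a: zinc (2.08) > copper (1.69)

zinc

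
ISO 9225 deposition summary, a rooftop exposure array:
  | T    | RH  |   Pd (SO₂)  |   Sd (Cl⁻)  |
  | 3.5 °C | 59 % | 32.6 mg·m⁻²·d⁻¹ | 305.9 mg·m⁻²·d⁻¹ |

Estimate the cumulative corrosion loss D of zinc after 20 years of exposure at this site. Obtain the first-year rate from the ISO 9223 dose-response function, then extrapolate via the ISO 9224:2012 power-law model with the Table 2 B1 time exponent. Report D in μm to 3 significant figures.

zinc: temperature factor f = +0.038·(-6.5) = -0.2470
  Pd branch = 0.0129·Pd^0.44·e^(0.046·RH+f) = 0.7044 μm/a
  Cl⁻ term: 0.0175·305.9^0.57·exp(0.008·59+0.085·3.5) = 0.9863
  r_corr = 0.7044 + 0.9863 = 1.691 μm/a
Power-law: D(20) = r_corr · 20^0.813
  D(20) = 1.691 × 20^0.813 = 1.691 × 11.42 = 19.31 μm

D(20) = 19.3 μm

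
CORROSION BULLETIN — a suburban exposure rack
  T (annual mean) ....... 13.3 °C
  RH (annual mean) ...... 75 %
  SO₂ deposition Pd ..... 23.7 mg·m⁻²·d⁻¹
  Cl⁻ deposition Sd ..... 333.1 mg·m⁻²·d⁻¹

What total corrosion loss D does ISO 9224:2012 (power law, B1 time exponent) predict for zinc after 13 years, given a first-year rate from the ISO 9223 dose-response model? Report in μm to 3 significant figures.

zinc: f(T) = -0.071·(T−10) [T>10 °C] = -0.2343
  Pd branch = 0.0129·Pd^0.44·e^(0.046·RH+f) = 1.294 μm/a
  Sd branch = 0.0175·Sd^0.57·e^(0.008·RH+0.085·T) = 2.707 μm/a
  r_corr = 1.294 + 2.707 = 4.001 μm/a
Power-law: D(13) = r_corr · 13^0.813
  D(13) = 4.001 × 13^0.813 = 4.001 × 8.047 = 32.2 μm

D(13) = 32.2 μm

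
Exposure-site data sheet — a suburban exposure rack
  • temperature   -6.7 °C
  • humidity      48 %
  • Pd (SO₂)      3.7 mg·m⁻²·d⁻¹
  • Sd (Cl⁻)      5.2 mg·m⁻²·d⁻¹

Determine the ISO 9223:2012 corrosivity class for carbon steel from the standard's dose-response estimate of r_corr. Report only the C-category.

carbon steel: T≤10 °C ⇒ hinge +0.150·(-6.7−10) = -2.5050
  sulphur-dioxide contribution → 0.7455 μm/a
  chloride contribution → 1.057 μm/a
  ⇒ r_corr(carbon steel) = 1.802 μm/a
1.8 μm/a falls in (1.3, 25] for carbon steel → category C2

C2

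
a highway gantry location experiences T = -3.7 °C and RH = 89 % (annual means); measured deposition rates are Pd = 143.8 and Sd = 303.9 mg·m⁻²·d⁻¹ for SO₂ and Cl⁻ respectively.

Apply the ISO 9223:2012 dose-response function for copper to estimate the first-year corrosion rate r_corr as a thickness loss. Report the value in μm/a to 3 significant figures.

r_corr = 1.64 μm/a

copper: temperature factor f = +0.126·(-13.7) = -1.7262
  SO₂ term: 0.0053·143.8^0.26·exp(0.059·89-1.7262) = 0.6548
  Sd branch = 0.01025·Sd^0.27·e^(0.036·RH+0.049·T) = 0.9858 μm/a
  sum: 0.6548 + 0.9858 → r_corr = 1.641 μm/a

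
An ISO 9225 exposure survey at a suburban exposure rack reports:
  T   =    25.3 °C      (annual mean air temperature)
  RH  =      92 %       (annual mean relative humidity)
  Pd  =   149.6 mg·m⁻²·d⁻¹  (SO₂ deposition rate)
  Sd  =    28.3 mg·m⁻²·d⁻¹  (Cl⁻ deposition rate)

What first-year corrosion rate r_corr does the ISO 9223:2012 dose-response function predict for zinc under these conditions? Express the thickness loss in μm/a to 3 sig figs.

zinc: T>10 °C ⇒ hinge -0.071·(25.3−10) = -1.0863
  SO₂ term: 0.0129·149.6^0.44·exp(0.046·92-1.0863) = 2.715
  Cl⁻ term: 0.0175·28.3^0.57·exp(0.008·92+0.085·25.3) = 2.109
  r_corr = 2.715 + 2.109 = 4.824 μm/a

r_corr = 4.82 μm/a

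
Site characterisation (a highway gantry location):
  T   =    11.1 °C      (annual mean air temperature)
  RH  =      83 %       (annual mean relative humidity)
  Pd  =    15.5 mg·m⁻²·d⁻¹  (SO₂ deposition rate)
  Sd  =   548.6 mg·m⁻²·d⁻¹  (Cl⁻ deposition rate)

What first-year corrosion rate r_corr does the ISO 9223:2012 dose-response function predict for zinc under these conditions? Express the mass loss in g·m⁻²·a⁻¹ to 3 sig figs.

r_corr = 35.7 g·m⁻²·a⁻¹

zinc: temperature factor f = -0.071·(1.1) = -0.0781
  SO₂ term: 0.0129·15.5^0.44·exp(0.046·83-0.0781) = 1.814
  Sd branch = 0.0175·Sd^0.57·e^(0.008·RH+0.085·T) = 3.181 μm/a
  sum: 1.814 + 3.181 → r_corr = 4.994 μm/a
Convert to mass loss: 4.994 μm/a × 7.14 g/cm³ = 35.66 g·m⁻²·a⁻¹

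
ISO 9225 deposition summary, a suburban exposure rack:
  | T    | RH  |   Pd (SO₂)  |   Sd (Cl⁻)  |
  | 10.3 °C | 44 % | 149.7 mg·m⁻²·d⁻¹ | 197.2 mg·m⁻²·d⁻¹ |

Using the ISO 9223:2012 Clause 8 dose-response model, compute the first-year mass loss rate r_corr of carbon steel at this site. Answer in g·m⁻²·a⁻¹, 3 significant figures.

carbon steel: f(T) = -0.054·(T−10) [T>10 °C] = -0.0162
  SO₂ term: 1.77·149.7^0.52·exp(0.02·44-0.0162) = 56.78
  Cl⁻ term: 0.102·197.2^0.62·exp(0.033·44+0.04·10.3) = 17.42
  r_corr = 56.78 + 17.42 = 74.2 μm/a
Convert to mass loss: 74.2 μm/a × 7.85 g/cm³ = 582.5 g·m⁻²·a⁻¹

r_corr = 582 g·m⁻²·a⁻¹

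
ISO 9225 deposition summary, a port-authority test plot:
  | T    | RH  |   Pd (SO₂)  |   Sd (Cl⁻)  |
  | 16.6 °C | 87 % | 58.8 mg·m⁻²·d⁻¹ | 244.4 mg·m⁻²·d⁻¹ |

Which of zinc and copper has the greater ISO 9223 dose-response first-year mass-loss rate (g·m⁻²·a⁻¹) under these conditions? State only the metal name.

zinc

zinc: T>10 °C ⇒ hinge -0.071·(16.6−10) = -0.4686
  sulphur-dioxide contribution → 2.652 μm/a
  chloride contribution → 3.306 μm/a
  ⇒ r_corr(zinc) = 5.959 μm/a
  mass loss = 5.959 μm/a × 7.14 g/cm³ = 42.54 g·m⁻²·a⁻¹
copper: temperature factor f = -0.080·(6.6) = -0.5280
  sulphur-dioxide contribution → 1.528 μm/a
  chloride contribution → 2.339 μm/a
  ⇒ r_corr(copper) = 3.867 μm/a
  mass loss = 3.867 μm/a × 8.96 g/cm³ = 34.65 g·m⁻²·a⁻¹
Ordering by g·m⁻²·a⁻¹: zinc (42.5) > copper (34.6)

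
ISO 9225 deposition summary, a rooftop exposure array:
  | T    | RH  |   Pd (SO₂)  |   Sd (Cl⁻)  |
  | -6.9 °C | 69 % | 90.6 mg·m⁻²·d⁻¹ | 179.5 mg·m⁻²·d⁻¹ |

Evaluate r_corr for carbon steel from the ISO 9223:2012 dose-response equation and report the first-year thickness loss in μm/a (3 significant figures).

carbon steel: temperature factor f = +0.150·(-16.9) = -2.5350
  Pd branch = 1.77·Pd^0.52·e^(0.02·RH+f) = 5.809 μm/a
  Sd branch = 0.102·Sd^0.62·e^(0.033·RH+0.04·T) = 18.84 μm/a
  sum: 5.809 + 18.84 → r_corr = 24.65 μm/a

r_corr = 24.7 μm/a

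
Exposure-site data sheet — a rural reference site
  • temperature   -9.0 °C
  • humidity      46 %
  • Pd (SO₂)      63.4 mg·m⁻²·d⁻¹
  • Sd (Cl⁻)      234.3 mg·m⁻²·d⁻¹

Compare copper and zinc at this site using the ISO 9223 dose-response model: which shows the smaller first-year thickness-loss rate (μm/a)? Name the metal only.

copper

copper: T≤10 °C ⇒ hinge +0.126·(-9.0−10) = -2.3940
  Pd branch = 0.0053·Pd^0.26·e^(0.059·RH+f) = 0.02147 μm/a
  Sd branch = 0.01025·Sd^0.27·e^(0.036·RH+0.049·T) = 0.1507 μm/a
  sum: 0.02147 + 0.1507 → r_corr = 0.1722 μm/a
zinc: f(T) = +0.038·(T−10) [T≤10 °C] = -0.7220
  SO₂ term: 0.0129·63.4^0.44·exp(0.046·46-0.7220) = 0.3228
  Cl⁻ term: 0.0175·234.3^0.57·exp(0.008·46+0.085·-9.0) = 0.2639
  r_corr = 0.3228 + 0.2639 = 0.5867 μm/a
Ordering by μm/a: zinc (0.587) > copper (0.172)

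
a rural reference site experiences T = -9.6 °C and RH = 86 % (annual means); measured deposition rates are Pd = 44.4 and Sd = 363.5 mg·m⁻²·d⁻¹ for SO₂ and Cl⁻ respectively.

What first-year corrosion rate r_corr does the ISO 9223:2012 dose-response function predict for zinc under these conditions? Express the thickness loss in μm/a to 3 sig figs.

r_corr = 2.14 μm/a

zinc: f(T) = +0.038·(T−10) [T≤10 °C] = -0.7448
  SO₂ term: 0.0129·44.4^0.44·exp(0.046·86-0.7448) = 1.698
  Sd branch = 0.0175·Sd^0.57·e^(0.008·RH+0.085·T) = 0.4435 μm/a
  sum: 1.698 + 0.4435 → r_corr = 2.142 μm/a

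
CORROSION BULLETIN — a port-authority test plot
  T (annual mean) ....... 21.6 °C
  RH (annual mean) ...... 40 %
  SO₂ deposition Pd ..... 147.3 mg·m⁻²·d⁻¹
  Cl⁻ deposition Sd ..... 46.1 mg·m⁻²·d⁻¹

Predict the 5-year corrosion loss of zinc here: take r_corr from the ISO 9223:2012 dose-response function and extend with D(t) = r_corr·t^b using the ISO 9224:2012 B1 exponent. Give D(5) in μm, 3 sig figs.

D(5) = 6.15 μm

zinc: T>10 °C ⇒ hinge -0.071·(21.6−10) = -0.8236
  SO₂ term: 0.0129·147.3^0.44·exp(0.046·40-0.8236) = 0.3206
  Cl⁻ term: 0.0175·46.1^0.57·exp(0.008·40+0.085·21.6) = 1.342
  sum: 0.3206 + 1.342 → r_corr = 1.662 μm/a
Power-law: D(5) = r_corr · 5^0.813
  D(5) = 1.662 × 5^0.813 = 1.662 × 3.701 = 6.152 μm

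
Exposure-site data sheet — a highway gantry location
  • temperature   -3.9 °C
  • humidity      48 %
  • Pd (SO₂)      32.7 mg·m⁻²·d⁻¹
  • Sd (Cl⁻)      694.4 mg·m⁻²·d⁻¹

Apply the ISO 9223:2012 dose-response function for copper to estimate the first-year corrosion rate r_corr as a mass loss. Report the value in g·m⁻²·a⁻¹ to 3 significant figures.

copper: temperature factor f = +0.126·(-13.9) = -1.7514
  Pd branch = 0.0053·Pd^0.26·e^(0.059·RH+f) = 0.03867 μm/a
  Sd branch = 0.01025·Sd^0.27·e^(0.036·RH+0.049·T) = 0.2789 μm/a
  r_corr = 0.03867 + 0.2789 = 0.3176 μm/a
Convert to mass loss: 0.3176 μm/a × 8.96 g/cm³ = 2.845 g·m⁻²·a⁻¹

r_corr = 2.85 g·m⁻²·a⁻¹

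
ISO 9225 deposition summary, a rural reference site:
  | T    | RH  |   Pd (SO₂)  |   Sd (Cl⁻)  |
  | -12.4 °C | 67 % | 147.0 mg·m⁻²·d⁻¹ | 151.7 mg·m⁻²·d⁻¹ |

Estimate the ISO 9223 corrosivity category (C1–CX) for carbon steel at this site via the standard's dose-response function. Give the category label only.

carbon steel: temperature factor f = +0.150·(-22.4) = -3.3600
  sulphur-dioxide contribution → 3.146 μm/a
  chloride contribution → 12.75 μm/a
  total first-year rate 15.9 μm/a
ISO 9223 Table 2 (carbon steel): 1.3 < 15.9 ≤ 25 μm/a ⇒ C2

C2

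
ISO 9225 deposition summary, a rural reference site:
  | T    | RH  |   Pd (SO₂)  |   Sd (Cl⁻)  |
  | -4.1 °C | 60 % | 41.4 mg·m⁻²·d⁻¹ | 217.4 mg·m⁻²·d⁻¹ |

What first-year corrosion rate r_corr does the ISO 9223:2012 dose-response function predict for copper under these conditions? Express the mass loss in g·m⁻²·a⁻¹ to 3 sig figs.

copper: temperature factor f = +0.126·(-14.1) = -1.7766
  sulphur-dioxide contribution → 0.08138 μm/a
  chloride contribution → 0.3109 μm/a
  total first-year rate 0.3923 μm/a
Convert to mass loss: 0.3923 μm/a × 8.96 g/cm³ = 3.515 g·m⁻²·a⁻¹

r_corr = 3.51 g·m⁻²·a⁻¹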